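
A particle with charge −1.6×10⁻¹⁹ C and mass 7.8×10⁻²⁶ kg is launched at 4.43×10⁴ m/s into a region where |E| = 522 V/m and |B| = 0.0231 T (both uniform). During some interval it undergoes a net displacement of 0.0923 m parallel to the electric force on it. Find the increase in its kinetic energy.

The magnetic force is always ⟂ v and does no work; only the electric force changes KE.
ΔKE = F_E · d = |q|E d = (1.6×10⁻¹⁹)(522)(0.0923) ≈ 7.71×10⁻¹⁸ J.

ΔKE ≈ 7.71×10⁻¹⁸ J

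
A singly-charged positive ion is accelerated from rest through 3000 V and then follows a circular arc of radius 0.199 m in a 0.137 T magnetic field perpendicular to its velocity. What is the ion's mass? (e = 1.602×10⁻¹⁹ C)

m ≈ 1.98×10⁻²⁶ kg

Combine |q|V = ½mv² and r = mv/(|q|B): eliminate v to get m = qB²r²/(2V).
m = (1.602×10⁻¹⁹)(0.137)²(0.199)²/(2·3000) ≈ 1.98×10⁻²⁶ kg.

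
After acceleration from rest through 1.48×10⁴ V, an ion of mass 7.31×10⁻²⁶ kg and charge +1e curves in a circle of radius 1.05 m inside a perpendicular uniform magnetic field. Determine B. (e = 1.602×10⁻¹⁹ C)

v = √(2|q|V/m) = √(2·1.602×10⁻¹⁹·1.48×10⁴/7.31×10⁻²⁶) ≈ 2.547×10⁵ m/s.
B = mv/(|q|r) = (7.31×10⁻²⁶)(2.547×10⁵)/((1.602×10⁻¹⁹)(1.05)) ≈ 0.111 T.

B ≈ 0.111 T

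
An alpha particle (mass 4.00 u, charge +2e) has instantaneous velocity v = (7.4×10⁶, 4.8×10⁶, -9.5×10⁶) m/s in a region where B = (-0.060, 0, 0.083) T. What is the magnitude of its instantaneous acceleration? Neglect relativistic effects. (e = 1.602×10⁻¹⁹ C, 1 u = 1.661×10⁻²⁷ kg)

v×B = (3.98×10⁵, -4.42×10⁴, 2.88×10⁵) N/C.
F = q v×B = (3.204×10⁻¹⁹ C)·(3.98×10⁵, -4.42×10⁴, 2.88×10⁵) = (1.28×10⁻¹³, -1.42×10⁻¹⁴, 9.23×10⁻¹⁴) N.
|a| = |F|/m = 1.581×10⁻¹³/6.644×10⁻²⁷ ≈ 2.38×10¹³ m/s².

|a| ≈ 2.38×10¹³ m/s²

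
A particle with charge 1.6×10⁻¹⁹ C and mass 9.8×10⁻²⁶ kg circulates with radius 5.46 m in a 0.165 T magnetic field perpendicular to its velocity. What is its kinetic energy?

v = |q|Br/m, then KE = ½mv² = (qBr)²/(2m).
v = (1.6×10⁻¹⁹)(0.165)(5.46)/9.8×10⁻²⁶ ≈ 1.471×10⁶ m/s.
KE = ½(9.8×10⁻²⁶)(1.471×10⁶)² ≈ 1.06×10⁻¹³ J.

KE ≈ 1.06×10⁻¹³ J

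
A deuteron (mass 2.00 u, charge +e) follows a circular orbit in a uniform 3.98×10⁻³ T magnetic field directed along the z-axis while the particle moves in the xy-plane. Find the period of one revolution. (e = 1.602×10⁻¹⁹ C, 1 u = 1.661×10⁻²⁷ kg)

T ≈ 3.27×10⁻⁵ s

The cyclotron period depends only on m, q, B: T = 2πm/(|q|B).
T = 2π(3.322×10⁻²⁷)/((1.602×10⁻¹⁹)(3.98×10⁻³)) ≈ 3.27×10⁻⁵ s.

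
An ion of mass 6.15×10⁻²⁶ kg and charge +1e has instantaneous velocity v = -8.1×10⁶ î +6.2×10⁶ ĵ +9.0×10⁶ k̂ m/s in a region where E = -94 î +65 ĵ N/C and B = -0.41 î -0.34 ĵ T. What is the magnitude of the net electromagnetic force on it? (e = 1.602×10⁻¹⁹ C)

|F| ≈ 1.14×10⁻¹² N

v×B = (3.06×10⁶, -3.69×10⁶, 5.30×10⁶) N/C.
E + v×B = (3.06×10⁶, -3.69×10⁶, 5.30×10⁶) N/C.
F = q(E + v×B) = (1.602×10⁻¹⁹ C)·(3.06×10⁶, -3.69×10⁶, 5.30×10⁶) = (4.90×10⁻¹³, -5.91×10⁻¹³, 8.48×10⁻¹³) N.
|F| = 1.14×10⁻¹² N.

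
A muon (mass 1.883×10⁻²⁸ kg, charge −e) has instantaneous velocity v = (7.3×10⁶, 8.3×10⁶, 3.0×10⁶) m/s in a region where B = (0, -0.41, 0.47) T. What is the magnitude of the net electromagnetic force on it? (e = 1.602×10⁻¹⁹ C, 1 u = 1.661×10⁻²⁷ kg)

v×B = (5.13×10⁶, -3.43×10⁶, -2.99×10⁶) N/C.
F = q v×B = (−1.602×10⁻¹⁹ C)·(5.13×10⁶, -3.43×10⁶, -2.99×10⁶) = (-8.22×10⁻¹³, 5.50×10⁻¹³, 4.79×10⁻¹³) N.
|F| = 1.10×10⁻¹² N.

|F| ≈ 1.10×10⁻¹² N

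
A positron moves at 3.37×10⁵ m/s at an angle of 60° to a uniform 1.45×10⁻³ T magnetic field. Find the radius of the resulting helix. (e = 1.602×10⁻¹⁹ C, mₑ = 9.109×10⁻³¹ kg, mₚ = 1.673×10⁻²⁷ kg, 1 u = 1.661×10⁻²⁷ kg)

r ≈ 1.14×10⁻³ m

v⊥ = v sinθ = 3.37×10⁵·sin60° ≈ 2.919×10⁵ m/s.
r = m v⊥/(|q|B) = (9.109×10⁻³¹)(2.919×10⁵)/((1.602×10⁻¹⁹)(1.45×10⁻³)) ≈ 1.14×10⁻³ m.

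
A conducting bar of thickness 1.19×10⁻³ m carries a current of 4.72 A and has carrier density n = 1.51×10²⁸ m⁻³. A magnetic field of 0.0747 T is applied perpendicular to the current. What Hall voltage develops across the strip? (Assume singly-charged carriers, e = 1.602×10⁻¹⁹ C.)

V_H = IB/(n e t).
V_H = (4.72)(0.0747)/((1.51×10²⁸)(1.602×10⁻¹⁹)(1.19×10⁻³)) ≈ 1.22×10⁻⁷ V.

V_H ≈ 1.22×10⁻⁷ V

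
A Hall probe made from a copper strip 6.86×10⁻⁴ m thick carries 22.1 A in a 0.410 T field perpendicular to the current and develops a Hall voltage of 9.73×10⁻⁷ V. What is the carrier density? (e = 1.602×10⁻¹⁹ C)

From V_H = IB/(n e t), n = IB/(V_H e t).
n = (22.1)(0.410)/((9.73×10⁻⁷)(1.602×10⁻¹⁹)(6.86×10⁻⁴)) ≈ 8.47×10²⁸ m⁻³.

n ≈ 8.47×10²⁸ m⁻³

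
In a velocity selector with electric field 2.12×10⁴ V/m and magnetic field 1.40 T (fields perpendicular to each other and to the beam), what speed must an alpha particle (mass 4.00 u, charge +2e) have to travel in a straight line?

v = 1.51×10⁴ m/s

For undeflected motion the electric and magnetic forces balance: qE = qvB.
v = E/B = 2.12×10⁴/1.40 = 1.51×10⁴ m/s.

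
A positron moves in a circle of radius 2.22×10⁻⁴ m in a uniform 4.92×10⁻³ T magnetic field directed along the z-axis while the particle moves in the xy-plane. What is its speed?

v ≈ 1.92×10⁵ m/s

From |q|vB = mv²/r, v = |q|Br/m.
v = (1.602×10⁻¹⁹)(4.92×10⁻³)(2.22×10⁻⁴)/9.109×10⁻³¹ ≈ 1.92×10⁵ m/s.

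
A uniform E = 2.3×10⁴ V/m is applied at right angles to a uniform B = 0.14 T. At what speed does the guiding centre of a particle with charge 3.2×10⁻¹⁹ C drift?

v_d ≈ 1.6×10⁵ m/s

The E×B drift speed is v_d = E/B.
v_d = 2.3×10⁴/0.14 = 1.6×10⁵ m/s.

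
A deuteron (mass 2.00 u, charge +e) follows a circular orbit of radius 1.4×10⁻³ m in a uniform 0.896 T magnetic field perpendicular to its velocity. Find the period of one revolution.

T ≈ 1.45×10⁻⁷ s

The cyclotron period depends only on m, q, B: T = 2πm/(|q|B).
T = 2π(3.322×10⁻²⁷)/((1.602×10⁻¹⁹)(0.896)) ≈ 1.45×10⁻⁷ s.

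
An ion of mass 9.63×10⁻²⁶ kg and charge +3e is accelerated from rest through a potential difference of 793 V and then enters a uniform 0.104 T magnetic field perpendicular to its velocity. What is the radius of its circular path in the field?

Acceleration: |q|V = ½mv² ⇒ v = √(2|q|V/m) = √(2·4.806×10⁻¹⁹·793/9.63×10⁻²⁶) ≈ 8.897×10⁴ m/s.
In the field: r = mv/(|q|B) = (9.63×10⁻²⁶)(8.897×10⁴)/((4.806×10⁻¹⁹)(0.104)) ≈ 0.171 m.

r ≈ 0.171 m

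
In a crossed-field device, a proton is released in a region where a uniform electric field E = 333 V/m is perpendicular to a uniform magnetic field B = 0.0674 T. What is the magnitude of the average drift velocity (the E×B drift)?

In crossed fields the guiding centre drifts at v_d = |E×B|/B² = E/B, independent of charge and mass.
v_d = 333/0.0674 = 4940 m/s.

v_d ≈ 4940 m/s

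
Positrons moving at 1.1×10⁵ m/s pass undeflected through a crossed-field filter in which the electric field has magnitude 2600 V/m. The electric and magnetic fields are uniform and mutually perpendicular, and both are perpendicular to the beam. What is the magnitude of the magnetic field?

B = 0.024 T

Balance of forces in the selector: qE = qvB ⇒ B = E/v.
B = 2600/1.1×10⁵ = 0.024 T.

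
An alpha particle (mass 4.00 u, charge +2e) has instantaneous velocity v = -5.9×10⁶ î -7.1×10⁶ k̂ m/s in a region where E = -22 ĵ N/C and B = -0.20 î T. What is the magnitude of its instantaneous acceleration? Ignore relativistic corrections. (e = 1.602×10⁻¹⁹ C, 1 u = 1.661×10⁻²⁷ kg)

v×B = (0, 1.42×10⁶, 0) N/C.
E + v×B = (0, 1.42×10⁶, 0) N/C.
F = q(E + v×B) = (3.204×10⁻¹⁹ C)·(0, 1.42×10⁶, 0) = (0, 4.55×10⁻¹³, 0) N.
|a| = |F|/m = 4.550×10⁻¹³/6.644×10⁻²⁷ ≈ 6.85×10¹³ m/s².

|a| ≈ 6.85×10¹³ m/s²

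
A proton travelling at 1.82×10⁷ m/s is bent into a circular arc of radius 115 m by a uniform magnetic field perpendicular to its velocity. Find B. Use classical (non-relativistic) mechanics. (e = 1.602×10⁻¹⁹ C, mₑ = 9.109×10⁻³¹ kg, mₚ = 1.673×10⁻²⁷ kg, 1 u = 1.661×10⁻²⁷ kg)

From |q|vB = mv²/r, B = mv/(|q|r).
B = (1.673×10⁻²⁷)(1.82×10⁷)/((1.602×10⁻¹⁹)(115)) ≈ 1.65×10⁻³ T.

B ≈ 1.65×10⁻³ T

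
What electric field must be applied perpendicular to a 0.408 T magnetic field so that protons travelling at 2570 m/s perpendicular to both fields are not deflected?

E = 1050 V/m

For straight-line motion qE = qvB, so E = vB.
E = 2570 × 0.408 = 1050 V/m.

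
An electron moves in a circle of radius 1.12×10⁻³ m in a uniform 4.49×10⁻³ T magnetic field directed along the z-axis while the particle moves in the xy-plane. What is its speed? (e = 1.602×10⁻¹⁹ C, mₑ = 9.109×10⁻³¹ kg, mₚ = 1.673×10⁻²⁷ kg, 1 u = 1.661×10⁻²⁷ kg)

v ≈ 8.84×10⁵ m/s

From |q|vB = mv²/r, v = |q|Br/m.
v = (1.602×10⁻¹⁹)(4.49×10⁻³)(1.12×10⁻³)/9.109×10⁻³¹ ≈ 8.84×10⁵ m/s.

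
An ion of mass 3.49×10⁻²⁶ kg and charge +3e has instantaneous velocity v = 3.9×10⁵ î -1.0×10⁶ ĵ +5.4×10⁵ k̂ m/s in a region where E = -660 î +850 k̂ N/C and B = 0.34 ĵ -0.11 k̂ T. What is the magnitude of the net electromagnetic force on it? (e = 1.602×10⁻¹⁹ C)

v×B = (-7.36×10⁴, 4.29×10⁴, 1.33×10⁵) N/C.
E + v×B = (-7.43×10⁴, 4.29×10⁴, 1.33×10⁵) N/C.
F = q(E + v×B) = (4.806×10⁻¹⁹ C)·(-7.43×10⁴, 4.29×10⁴, 1.33×10⁵) = (-3.57×10⁻¹⁴, 2.06×10⁻¹⁴, 6.41×10⁻¹⁴) N.
|F| = 7.62×10⁻¹⁴ N.

|F| ≈ 7.62×10⁻¹⁴ N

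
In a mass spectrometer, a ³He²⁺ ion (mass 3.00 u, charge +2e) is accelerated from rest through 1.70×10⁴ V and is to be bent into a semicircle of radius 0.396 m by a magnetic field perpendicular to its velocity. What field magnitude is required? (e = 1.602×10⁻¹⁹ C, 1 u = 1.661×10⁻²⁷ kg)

B ≈ 0.0581 T

v = √(2|q|V/m) = √(2·3.204×10⁻¹⁹·1.70×10⁴/4.983×10⁻²⁷) ≈ 1.479×10⁶ m/s.
B = mv/(|q|r) = (4.983×10⁻²⁷)(1.479×10⁶)/((3.204×10⁻¹⁹)(0.396)) ≈ 0.0581 T.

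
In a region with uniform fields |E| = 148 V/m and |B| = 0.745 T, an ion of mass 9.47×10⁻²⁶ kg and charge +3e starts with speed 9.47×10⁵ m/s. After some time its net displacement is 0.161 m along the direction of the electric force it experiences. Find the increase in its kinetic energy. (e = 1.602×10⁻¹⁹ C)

The magnetic force is always ⟂ v and does no work; only the electric force changes KE.
ΔKE = F_E · d = |q|E d = (4.806×10⁻¹⁹)(148)(0.161) ≈ 1.15×10⁻¹⁷ J.

ΔKE ≈ 1.15×10⁻¹⁷ J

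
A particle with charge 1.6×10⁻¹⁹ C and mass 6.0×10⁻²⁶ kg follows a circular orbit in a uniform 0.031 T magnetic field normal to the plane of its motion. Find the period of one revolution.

T ≈ 7.6×10⁻⁵ s

The cyclotron period depends only on m, q, B: T = 2πm/(|q|B).
T = 2π(6.0×10⁻²⁶)/((1.6×10⁻¹⁹)(0.031)) ≈ 7.6×10⁻⁵ s.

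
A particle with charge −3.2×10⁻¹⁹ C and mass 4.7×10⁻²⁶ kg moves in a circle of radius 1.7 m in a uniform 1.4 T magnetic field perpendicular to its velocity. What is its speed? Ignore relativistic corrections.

From |q|vB = mv²/r, v = |q|Br/m.
v = (3.2×10⁻¹⁹)(1.4)(1.7)/4.7×10⁻²⁶ ≈ 1.6×10⁷ m/s.

v ≈ 1.6×10⁷ m/s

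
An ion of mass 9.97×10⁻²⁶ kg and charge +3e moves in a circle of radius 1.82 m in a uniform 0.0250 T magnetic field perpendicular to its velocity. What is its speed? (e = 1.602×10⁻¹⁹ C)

v ≈ 2.19×10⁵ m/s

From |q|vB = mv²/r, v = |q|Br/m.
v = (4.806×10⁻¹⁹)(0.0250)(1.82)/9.97×10⁻²⁶ ≈ 2.19×10⁵ m/s.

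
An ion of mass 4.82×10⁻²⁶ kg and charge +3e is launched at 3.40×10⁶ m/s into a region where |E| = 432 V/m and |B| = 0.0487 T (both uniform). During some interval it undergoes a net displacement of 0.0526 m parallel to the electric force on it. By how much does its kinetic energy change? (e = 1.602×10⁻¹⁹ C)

The magnetic force is always ⟂ v and does no work; only the electric force changes KE.
ΔKE = F_E · d = |q|E d = (4.806×10⁻¹⁹)(432)(0.0526) ≈ 1.09×10⁻¹⁷ J.

ΔKE ≈ 1.09×10⁻¹⁷ J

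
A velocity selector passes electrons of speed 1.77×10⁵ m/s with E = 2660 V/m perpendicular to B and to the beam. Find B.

B = 0.0150 T

Balance of forces in the selector: qE = qvB ⇒ B = E/v.
B = 2660/1.77×10⁵ = 0.0150 T.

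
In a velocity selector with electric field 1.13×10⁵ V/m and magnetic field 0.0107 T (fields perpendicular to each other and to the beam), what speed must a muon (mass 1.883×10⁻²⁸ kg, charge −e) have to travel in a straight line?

v = 1.06×10⁷ m/s

For undeflected motion the electric and magnetic forces balance: qE = qvB.
v = E/B = 1.13×10⁵/0.0107 = 1.06×10⁷ m/s.
The result is independent of the particle's charge and mass.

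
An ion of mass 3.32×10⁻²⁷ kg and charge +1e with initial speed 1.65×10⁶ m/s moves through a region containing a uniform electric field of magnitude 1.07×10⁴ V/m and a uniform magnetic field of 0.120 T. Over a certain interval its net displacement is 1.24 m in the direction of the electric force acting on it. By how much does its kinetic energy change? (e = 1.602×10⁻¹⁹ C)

The magnetic force is always ⟂ v and does no work; only the electric force changes KE.
ΔKE = F_E · d = |q|E d = (1.602×10⁻¹⁹)(1.07×10⁴)(1.24) ≈ 2.13×10⁻¹⁵ J.

ΔKE ≈ 2.13×10⁻¹⁵ J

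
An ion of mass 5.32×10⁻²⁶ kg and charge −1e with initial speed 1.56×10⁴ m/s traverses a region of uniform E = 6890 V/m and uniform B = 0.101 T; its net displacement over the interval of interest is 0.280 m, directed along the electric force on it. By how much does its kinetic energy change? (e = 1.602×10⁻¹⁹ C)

The magnetic force is always ⟂ v and does no work; only the electric force changes KE.
ΔKE = F_E · d = |q|E d = (1.602×10⁻¹⁹)(6890)(0.280) ≈ 3.09×10⁻¹⁶ J.

ΔKE ≈ 3.09×10⁻¹⁶ J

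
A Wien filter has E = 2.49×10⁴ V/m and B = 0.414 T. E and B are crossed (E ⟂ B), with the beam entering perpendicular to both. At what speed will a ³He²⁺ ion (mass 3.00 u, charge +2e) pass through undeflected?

v = 6.01×10⁴ m/s

Zero net Lorentz force requires |qE| = |q v×B|, i.e. E = vB.
v = E/B = 2.49×10⁴/0.414 = 6.01×10⁴ m/s.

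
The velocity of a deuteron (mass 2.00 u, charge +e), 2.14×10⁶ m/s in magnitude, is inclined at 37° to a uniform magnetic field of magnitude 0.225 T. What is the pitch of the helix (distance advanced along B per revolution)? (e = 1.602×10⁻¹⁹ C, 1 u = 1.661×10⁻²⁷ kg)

p ≈ 0.990 m

v∥ = v cosθ = 2.14×10⁶·cos37° ≈ 1.709×10⁶ m/s.
T = 2πm/(|q|B) = 2π(3.322×10⁻²⁷)/((1.602×10⁻¹⁹)(0.225)) ≈ 5.791×10⁻⁷ s.
pitch = v∥ T = (1.709×10⁶)(5.791×10⁻⁷) ≈ 0.990 m.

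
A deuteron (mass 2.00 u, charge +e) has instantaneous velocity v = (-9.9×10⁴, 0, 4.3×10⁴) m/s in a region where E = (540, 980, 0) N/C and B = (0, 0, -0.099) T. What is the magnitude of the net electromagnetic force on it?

|F| ≈ 1.42×10⁻¹⁵ N

v×B = (0, -9800, 0) N/C.
E + v×B = (540, -8820, 0) N/C.
F = q(E + v×B) = (1.602×10⁻¹⁹ C)·(540, -8820, 0) = (8.65×10⁻¹⁷, -1.41×10⁻¹⁵, 0) N.
|F| = 1.42×10⁻¹⁵ N.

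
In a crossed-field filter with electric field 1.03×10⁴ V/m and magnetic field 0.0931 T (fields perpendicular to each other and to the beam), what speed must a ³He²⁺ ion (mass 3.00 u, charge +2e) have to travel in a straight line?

For undeflected motion the electric and magnetic forces balance: qE = qvB.
v = E/B = 1.03×10⁴/0.0931 = 1.11×10⁵ m/s.
The result is independent of the particle's charge and mass.

v = 1.11×10⁵ m/s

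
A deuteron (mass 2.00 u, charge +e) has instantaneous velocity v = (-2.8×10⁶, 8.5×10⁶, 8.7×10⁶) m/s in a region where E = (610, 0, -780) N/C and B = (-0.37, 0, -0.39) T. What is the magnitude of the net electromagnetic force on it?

|F| ≈ 1.01×10⁻¹² N

v×B = (-3.32×10⁶, -4.31×10⁶, 3.14×10⁶) N/C.
E + v×B = (-3.31×10⁶, -4.31×10⁶, 3.14×10⁶) N/C.
F = q(E + v×B) = (1.602×10⁻¹⁹ C)·(-3.31×10⁶, -4.31×10⁶, 3.14×10⁶) = (-5.31×10⁻¹³, -6.91×10⁻¹³, 5.04×10⁻¹³) N.
|F| = 1.01×10⁻¹² N.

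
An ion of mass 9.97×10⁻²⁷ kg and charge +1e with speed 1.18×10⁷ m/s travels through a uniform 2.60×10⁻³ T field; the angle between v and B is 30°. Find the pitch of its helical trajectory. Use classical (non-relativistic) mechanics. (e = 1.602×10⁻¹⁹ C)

p ≈ 1540 m

v∥ = v cosθ = 1.18×10⁷·cos30° ≈ 1.022×10⁷ m/s.
T = 2πm/(|q|B) = 2π(9.97×10⁻²⁷)/((1.602×10⁻¹⁹)(2.60×10⁻³)) ≈ 1.504×10⁻⁴ s.
pitch = v∥ T = (1.022×10⁷)(1.504×10⁻⁴) ≈ 1540 m.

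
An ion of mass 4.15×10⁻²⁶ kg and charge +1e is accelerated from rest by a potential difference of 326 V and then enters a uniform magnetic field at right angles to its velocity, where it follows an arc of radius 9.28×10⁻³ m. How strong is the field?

v = √(2|q|V/m) = √(2·1.602×10⁻¹⁹·326/4.15×10⁻²⁶) ≈ 5.017×10⁴ m/s.
B = mv/(|q|r) = (4.15×10⁻²⁶)(5.017×10⁴)/((1.602×10⁻¹⁹)(9.28×10⁻³)) ≈ 1.40 T.

B ≈ 1.40 T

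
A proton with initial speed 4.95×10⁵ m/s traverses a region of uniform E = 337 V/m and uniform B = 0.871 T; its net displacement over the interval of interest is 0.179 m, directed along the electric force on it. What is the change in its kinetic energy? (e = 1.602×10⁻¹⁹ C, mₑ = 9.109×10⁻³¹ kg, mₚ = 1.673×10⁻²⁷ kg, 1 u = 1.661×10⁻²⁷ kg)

The magnetic force is always ⟂ v and does no work; only the electric force changes KE.
ΔKE = F_E · d = |q|E d = (1.602×10⁻¹⁹)(337)(0.179) ≈ 9.66×10⁻¹⁸ J.

ΔKE ≈ 9.66×10⁻¹⁸ J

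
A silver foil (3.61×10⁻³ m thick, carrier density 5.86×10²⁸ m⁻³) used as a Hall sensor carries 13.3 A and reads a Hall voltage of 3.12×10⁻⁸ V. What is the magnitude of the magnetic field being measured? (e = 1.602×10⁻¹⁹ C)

From V_H = IB/(n e t), B = V_H n e t / I.
B = (3.12×10⁻⁸)(5.86×10²⁸)(1.602×10⁻¹⁹)(3.61×10⁻³)/13.3 ≈ 0.0795 T.

B ≈ 0.0795 T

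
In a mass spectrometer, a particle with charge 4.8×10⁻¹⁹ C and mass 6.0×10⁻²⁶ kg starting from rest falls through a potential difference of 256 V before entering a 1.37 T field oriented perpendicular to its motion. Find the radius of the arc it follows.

Acceleration: |q|V = ½mv² ⇒ v = √(2|q|V/m) = √(2·4.8×10⁻¹⁹·256/6.0×10⁻²⁶) ≈ 6.400×10⁴ m/s.
In the field: r = mv/(|q|B) = (6.0×10⁻²⁶)(6.400×10⁴)/((4.8×10⁻¹⁹)(1.37)) ≈ 5.84×10⁻³ m.

r ≈ 5.84×10⁻³ m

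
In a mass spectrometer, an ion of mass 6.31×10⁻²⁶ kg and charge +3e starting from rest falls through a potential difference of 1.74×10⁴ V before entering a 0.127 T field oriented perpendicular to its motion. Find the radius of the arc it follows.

r ≈ 0.532 m

Acceleration: |q|V = ½mv² ⇒ v = √(2|q|V/m) = √(2·4.806×10⁻¹⁹·1.74×10⁴/6.31×10⁻²⁶) ≈ 5.148×10⁵ m/s.
In the field: r = mv/(|q|B) = (6.31×10⁻²⁶)(5.148×10⁵)/((4.806×10⁻¹⁹)(0.127)) ≈ 0.532 m.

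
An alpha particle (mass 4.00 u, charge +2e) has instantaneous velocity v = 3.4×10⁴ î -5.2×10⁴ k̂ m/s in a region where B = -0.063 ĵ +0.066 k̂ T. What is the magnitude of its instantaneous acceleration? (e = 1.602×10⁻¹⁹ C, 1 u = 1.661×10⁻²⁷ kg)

v×B = (-3280, -2240, -2140) N/C.
F = q v×B = (3.204×10⁻¹⁹ C)·(-3280, -2240, -2140) = (-1.05×10⁻¹⁵, -7.19×10⁻¹⁶, -6.86×10⁻¹⁶) N.
|a| = |F|/m = 1.446×10⁻¹⁵/6.644×10⁻²⁷ ≈ 2.18×10¹¹ m/s².

|a| ≈ 2.18×10¹¹ m/s²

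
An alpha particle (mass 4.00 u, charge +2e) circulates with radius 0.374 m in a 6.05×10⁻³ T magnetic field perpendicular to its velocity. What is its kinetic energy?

v = |q|Br/m, then KE = ½mv² = (qBr)²/(2m).
v = (3.204×10⁻¹⁹)(6.05×10⁻³)(0.374)/6.644×10⁻²⁷ ≈ 1.091×10⁵ m/s.
KE = ½(6.644×10⁻²⁷)(1.091×10⁵)² ≈ 3.96×10⁻¹⁷ J.

KE ≈ 3.96×10⁻¹⁷ J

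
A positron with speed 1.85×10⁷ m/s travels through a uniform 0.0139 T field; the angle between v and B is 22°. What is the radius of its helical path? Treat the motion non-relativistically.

r ≈ 2.83×10⁻³ m

v⊥ = v sinθ = 1.85×10⁷·sin22° ≈ 6.930×10⁶ m/s.
r = m v⊥/(|q|B) = (9.109×10⁻³¹)(6.930×10⁶)/((1.602×10⁻¹⁹)(0.0139)) ≈ 2.83×10⁻³ m.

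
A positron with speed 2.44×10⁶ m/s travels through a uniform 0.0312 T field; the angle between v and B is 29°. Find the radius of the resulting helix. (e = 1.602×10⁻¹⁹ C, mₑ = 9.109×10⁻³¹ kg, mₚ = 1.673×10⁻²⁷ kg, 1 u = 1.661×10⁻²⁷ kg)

r ≈ 2.16×10⁻⁴ m

v⊥ = v sinθ = 2.44×10⁶·sin29° ≈ 1.183×10⁶ m/s.
r = m v⊥/(|q|B) = (9.109×10⁻³¹)(1.183×10⁶)/((1.602×10⁻¹⁹)(0.0312)) ≈ 2.16×10⁻⁴ m.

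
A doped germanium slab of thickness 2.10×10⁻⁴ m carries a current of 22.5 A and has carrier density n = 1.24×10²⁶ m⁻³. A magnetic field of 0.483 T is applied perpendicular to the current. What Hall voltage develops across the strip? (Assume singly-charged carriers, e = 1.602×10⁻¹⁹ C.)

V_H = IB/(n e t).
V_H = (22.5)(0.483)/((1.24×10²⁶)(1.602×10⁻¹⁹)(2.10×10⁻⁴)) ≈ 2.61×10⁻³ V.

V_H ≈ 2.61×10⁻³ V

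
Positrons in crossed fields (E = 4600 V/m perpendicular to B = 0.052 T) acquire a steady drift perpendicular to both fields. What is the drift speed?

v_d ≈ 8.8×10⁴ m/s

In crossed fields the guiding centre drifts at v_d = |E×B|/B² = E/B, independent of charge and mass.
v_d = 4600/0.052 = 8.8×10⁴ m/s.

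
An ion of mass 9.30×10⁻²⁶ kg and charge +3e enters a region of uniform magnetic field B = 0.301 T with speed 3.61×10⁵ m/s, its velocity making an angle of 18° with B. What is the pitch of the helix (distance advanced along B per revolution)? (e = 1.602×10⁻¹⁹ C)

p ≈ 1.39 m

v∥ = v cosθ = 3.61×10⁵·cos18° ≈ 3.433×10⁵ m/s.
T = 2πm/(|q|B) = 2π(9.30×10⁻²⁶)/((4.806×10⁻¹⁹)(0.301)) ≈ 4.039×10⁻⁶ s.
pitch = v∥ T = (3.433×10⁵)(4.039×10⁻⁶) ≈ 1.39 m.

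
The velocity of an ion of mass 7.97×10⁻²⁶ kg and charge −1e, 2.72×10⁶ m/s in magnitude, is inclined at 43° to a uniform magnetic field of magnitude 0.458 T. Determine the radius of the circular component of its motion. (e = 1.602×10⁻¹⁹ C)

r ≈ 2.02 m

v⊥ = v sinθ = 2.72×10⁶·sin43° ≈ 1.855×10⁶ m/s.
r = m v⊥/(|q|B) = (7.97×10⁻²⁶)(1.855×10⁶)/((1.602×10⁻¹⁹)(0.458)) ≈ 2.02 m.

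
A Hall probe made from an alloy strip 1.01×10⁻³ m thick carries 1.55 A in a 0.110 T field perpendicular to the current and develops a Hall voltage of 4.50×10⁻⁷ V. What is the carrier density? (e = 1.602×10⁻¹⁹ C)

n ≈ 2.34×10²⁷ m⁻³

From V_H = IB/(n e t), n = IB/(V_H e t).
n = (1.55)(0.110)/((4.50×10⁻⁷)(1.602×10⁻¹⁹)(1.01×10⁻³)) ≈ 2.34×10²⁷ m⁻³.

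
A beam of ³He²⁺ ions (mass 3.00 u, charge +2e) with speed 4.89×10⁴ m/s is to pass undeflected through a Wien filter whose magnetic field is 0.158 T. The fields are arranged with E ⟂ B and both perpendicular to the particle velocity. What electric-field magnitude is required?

For straight-line motion qE = qvB, so E = vB.
E = 4.89×10⁴ × 0.158 = 7730 V/m.

E = 7730 V/m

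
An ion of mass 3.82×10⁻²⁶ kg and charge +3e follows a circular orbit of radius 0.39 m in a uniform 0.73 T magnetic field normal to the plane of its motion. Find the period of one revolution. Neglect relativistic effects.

T ≈ 6.8×10⁻⁷ s

The cyclotron period depends only on m, q, B: T = 2πm/(|q|B).
T = 2π(3.82×10⁻²⁶)/((4.806×10⁻¹⁹)(0.73)) ≈ 6.8×10⁻⁷ s.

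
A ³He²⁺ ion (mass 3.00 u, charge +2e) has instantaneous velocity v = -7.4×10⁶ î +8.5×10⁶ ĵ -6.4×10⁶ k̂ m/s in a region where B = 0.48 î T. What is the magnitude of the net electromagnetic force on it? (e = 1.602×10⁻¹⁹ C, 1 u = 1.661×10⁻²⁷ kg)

v×B = (0, -3.07×10⁶, -4.08×10⁶) N/C.
F = q v×B = (3.204×10⁻¹⁹ C)·(0, -3.07×10⁶, -4.08×10⁶) = (0, -9.84×10⁻¹³, -1.31×10⁻¹²) N.
|F| = 1.64×10⁻¹² N.

|F| ≈ 1.64×10⁻¹² N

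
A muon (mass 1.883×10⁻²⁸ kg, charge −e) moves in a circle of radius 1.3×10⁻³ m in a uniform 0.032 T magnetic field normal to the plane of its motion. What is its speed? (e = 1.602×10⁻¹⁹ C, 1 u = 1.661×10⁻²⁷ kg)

From |q|vB = mv²/r, v = |q|Br/m.
v = (1.602×10⁻¹⁹)(0.032)(1.3×10⁻³)/1.883×10⁻²⁸ ≈ 3.5×10⁴ m/s.

v ≈ 3.5×10⁴ m/s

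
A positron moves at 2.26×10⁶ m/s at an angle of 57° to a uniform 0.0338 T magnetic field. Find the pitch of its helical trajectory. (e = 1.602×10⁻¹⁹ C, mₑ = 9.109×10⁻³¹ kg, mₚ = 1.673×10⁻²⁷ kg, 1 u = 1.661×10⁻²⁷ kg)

v∥ = v cosθ = 2.26×10⁶·cos57° ≈ 1.231×10⁶ m/s.
T = 2πm/(|q|B) = 2π(9.109×10⁻³¹)/((1.602×10⁻¹⁹)(0.0338)) ≈ 1.057×10⁻⁹ s.
pitch = v∥ T = (1.231×10⁶)(1.057×10⁻⁹) ≈ 1.30×10⁻³ m.

p ≈ 1.30×10⁻³ m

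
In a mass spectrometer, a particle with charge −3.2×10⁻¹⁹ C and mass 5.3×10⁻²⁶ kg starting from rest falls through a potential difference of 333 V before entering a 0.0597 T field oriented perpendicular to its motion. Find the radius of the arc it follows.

Acceleration: |q|V = ½mv² ⇒ v = √(2|q|V/m) = √(2·3.2×10⁻¹⁹·333/5.3×10⁻²⁶) ≈ 6.341×10⁴ m/s.
In the field: r = mv/(|q|B) = (5.3×10⁻²⁶)(6.341×10⁴)/((3.2×10⁻¹⁹)(0.0597)) ≈ 0.176 m.

r ≈ 0.176 m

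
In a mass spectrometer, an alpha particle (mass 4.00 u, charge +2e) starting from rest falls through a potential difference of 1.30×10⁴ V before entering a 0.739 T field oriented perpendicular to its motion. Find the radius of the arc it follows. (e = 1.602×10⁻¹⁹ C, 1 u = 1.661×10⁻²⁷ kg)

r ≈ 0.0314 m

Acceleration: |q|V = ½mv² ⇒ v = √(2|q|V/m) = √(2·3.204×10⁻¹⁹·1.30×10⁴/6.644×10⁻²⁷) ≈ 1.120×10⁶ m/s.
In the field: r = mv/(|q|B) = (6.644×10⁻²⁷)(1.120×10⁶)/((3.204×10⁻¹⁹)(0.739)) ≈ 0.0314 m.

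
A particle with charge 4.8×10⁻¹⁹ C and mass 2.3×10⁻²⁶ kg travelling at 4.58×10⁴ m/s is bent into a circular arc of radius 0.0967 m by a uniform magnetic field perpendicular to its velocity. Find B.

B ≈ 0.0227 T

From |q|vB = mv²/r, B = mv/(|q|r).
B = (2.3×10⁻²⁶)(4.58×10⁴)/((4.8×10⁻¹⁹)(0.0967)) ≈ 0.0227 T.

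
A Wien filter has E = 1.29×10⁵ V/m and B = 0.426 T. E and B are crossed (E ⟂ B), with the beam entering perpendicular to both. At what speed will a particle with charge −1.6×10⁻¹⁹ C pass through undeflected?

Zero net Lorentz force requires |qE| = |q v×B|, i.e. E = vB.
v = E/B = 1.29×10⁵/0.426 = 3.03×10⁵ m/s.
The result is independent of the particle's charge and mass.

v = 3.03×10⁵ m/s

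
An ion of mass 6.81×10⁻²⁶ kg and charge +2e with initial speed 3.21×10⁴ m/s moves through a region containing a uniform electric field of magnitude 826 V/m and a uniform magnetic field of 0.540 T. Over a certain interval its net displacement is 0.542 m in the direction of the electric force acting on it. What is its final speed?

B does no work; ΔKE = |q|E d.
½mv_f² = ½mv₀² + |q|Ed = ½(6.81×10⁻²⁶)(3.21×10⁴)² + (3.204×10⁻¹⁹)(826)(0.542) ≈ 3.509×10⁻¹⁷ J + 1.434×10⁻¹⁶ J ≈ 1.785×10⁻¹⁶ J.
v_f = √(2·1.785×10⁻¹⁶/6.81×10⁻²⁶) ≈ 7.24×10⁴ m/s.

v_f ≈ 7.24×10⁴ m/s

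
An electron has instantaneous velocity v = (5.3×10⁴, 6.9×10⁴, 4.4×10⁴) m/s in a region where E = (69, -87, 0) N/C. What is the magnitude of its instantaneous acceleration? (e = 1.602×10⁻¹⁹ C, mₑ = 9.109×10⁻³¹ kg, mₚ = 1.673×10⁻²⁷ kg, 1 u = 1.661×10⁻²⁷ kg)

Only an electric field acts, so F = qE = (−1.602×10⁻¹⁹ C)·(69.0, -87.0, 0) = (-1.11×10⁻¹⁷, 1.39×10⁻¹⁷, 0) N.
|a| = |F|/m = 1.779×10⁻¹⁷/9.109×10⁻³¹ ≈ 1.95×10¹³ m/s².

|a| ≈ 1.95×10¹³ m/s²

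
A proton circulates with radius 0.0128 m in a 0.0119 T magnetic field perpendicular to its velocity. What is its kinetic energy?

KE ≈ 1.78×10⁻¹⁹ J

v = |q|Br/m, then KE = ½mv² = (qBr)²/(2m).
v = (1.602×10⁻¹⁹)(0.0119)(0.0128)/1.673×10⁻²⁷ ≈ 1.459×10⁴ m/s.
KE = ½(1.673×10⁻²⁷)(1.459×10⁴)² ≈ 1.78×10⁻¹⁹ J.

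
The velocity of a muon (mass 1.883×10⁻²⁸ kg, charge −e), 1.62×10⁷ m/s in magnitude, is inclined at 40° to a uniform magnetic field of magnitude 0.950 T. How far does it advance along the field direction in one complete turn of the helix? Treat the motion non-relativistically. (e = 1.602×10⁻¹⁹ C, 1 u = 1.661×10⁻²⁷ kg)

p ≈ 0.0965 m

v∥ = v cosθ = 1.62×10⁷·cos40° ≈ 1.241×10⁷ m/s.
T = 2πm/(|q|B) = 2π(1.883×10⁻²⁸)/((1.602×10⁻¹⁹)(0.950)) ≈ 7.774×10⁻⁹ s.
pitch = v∥ T = (1.241×10⁷)(7.774×10⁻⁹) ≈ 0.0965 m.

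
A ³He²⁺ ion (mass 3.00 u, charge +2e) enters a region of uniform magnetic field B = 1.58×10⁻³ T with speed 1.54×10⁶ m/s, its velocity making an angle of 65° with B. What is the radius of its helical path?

v⊥ = v sinθ = 1.54×10⁶·sin65° ≈ 1.396×10⁶ m/s.
r = m v⊥/(|q|B) = (4.983×10⁻²⁷)(1.396×10⁶)/((3.204×10⁻¹⁹)(1.58×10⁻³)) ≈ 13.7 m.

r ≈ 13.7 m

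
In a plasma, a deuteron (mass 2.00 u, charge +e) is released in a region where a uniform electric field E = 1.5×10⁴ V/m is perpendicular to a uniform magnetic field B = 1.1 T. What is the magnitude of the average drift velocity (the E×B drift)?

v_d ≈ 1.4×10⁴ m/s

The steady drift has the magnetic force balancing the electric force, so v_d = E/B.
v_d = 1.5×10⁴/1.1 = 1.4×10⁴ m/s.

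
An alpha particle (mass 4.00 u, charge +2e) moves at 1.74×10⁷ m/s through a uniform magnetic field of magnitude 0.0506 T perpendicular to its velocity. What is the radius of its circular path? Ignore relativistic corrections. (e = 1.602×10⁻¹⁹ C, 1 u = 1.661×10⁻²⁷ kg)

r ≈ 7.13 m

The magnetic force provides the centripetal force: |q|vB = mv²/r.
r = mv/(|q|B) = (6.644×10⁻²⁷)(1.74×10⁷)/((3.204×10⁻¹⁹)(0.0506)) ≈ 7.13 m.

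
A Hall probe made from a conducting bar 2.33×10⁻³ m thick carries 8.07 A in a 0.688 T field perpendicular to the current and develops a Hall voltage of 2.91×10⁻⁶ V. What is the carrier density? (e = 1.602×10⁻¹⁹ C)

n ≈ 5.11×10²⁷ m⁻³

From V_H = IB/(n e t), n = IB/(V_H e t).
n = (8.07)(0.688)/((2.91×10⁻⁶)(1.602×10⁻¹⁹)(2.33×10⁻³)) ≈ 5.11×10²⁷ m⁻³.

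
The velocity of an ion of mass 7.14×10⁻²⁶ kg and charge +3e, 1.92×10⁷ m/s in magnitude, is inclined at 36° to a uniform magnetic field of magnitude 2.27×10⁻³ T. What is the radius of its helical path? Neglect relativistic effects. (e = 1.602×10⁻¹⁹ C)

r ≈ 739 m

v⊥ = v sinθ = 1.92×10⁷·sin36° ≈ 1.129×10⁷ m/s.
r = m v⊥/(|q|B) = (7.14×10⁻²⁶)(1.129×10⁷)/((4.806×10⁻¹⁹)(2.27×10⁻³)) ≈ 739 m.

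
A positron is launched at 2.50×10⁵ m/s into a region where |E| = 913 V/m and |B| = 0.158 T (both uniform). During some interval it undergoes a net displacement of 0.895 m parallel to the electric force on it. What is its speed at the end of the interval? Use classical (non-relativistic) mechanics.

v_f ≈ 1.70×10⁷ m/s

B does no work; ΔKE = |q|E d.
½mv_f² = ½mv₀² + |q|Ed = ½(9.109×10⁻³¹)(2.50×10⁵)² + (1.602×10⁻¹⁹)(913)(0.895) ≈ 2.847×10⁻²⁰ J + 1.309×10⁻¹⁶ J ≈ 1.309×10⁻¹⁶ J.
v_f = √(2·1.309×10⁻¹⁶/9.109×10⁻³¹) ≈ 1.70×10⁷ m/s.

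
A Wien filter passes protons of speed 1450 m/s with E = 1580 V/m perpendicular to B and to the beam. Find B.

B = 1.09 T

Balance of forces in the selector: qE = qvB ⇒ B = E/v.
B = 1580/1450 = 1.09 T.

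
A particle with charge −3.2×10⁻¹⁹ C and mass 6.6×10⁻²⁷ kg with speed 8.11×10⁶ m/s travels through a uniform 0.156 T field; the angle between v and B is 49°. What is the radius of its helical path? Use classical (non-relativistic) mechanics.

v⊥ = v sinθ = 8.11×10⁶·sin49° ≈ 6.121×10⁶ m/s.
r = m v⊥/(|q|B) = (6.6×10⁻²⁷)(6.121×10⁶)/((3.2×10⁻¹⁹)(0.156)) ≈ 0.809 m.

r ≈ 0.809 m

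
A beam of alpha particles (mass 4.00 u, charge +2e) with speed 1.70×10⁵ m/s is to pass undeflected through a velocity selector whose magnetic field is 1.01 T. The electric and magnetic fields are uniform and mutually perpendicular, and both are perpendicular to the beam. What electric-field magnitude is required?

E = 1.72×10⁵ V/m

For straight-line motion qE = qvB, so E = vB.
E = 1.70×10⁵ × 1.01 = 1.72×10⁵ V/m.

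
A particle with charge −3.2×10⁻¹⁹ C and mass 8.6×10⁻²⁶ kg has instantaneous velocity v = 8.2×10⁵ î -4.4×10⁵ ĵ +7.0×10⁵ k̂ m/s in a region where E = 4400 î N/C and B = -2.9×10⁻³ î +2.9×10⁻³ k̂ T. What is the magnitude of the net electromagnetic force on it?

|F| ≈ 1.78×10⁻¹⁵ N

v×B = (-1280, -4410, -1280) N/C.
E + v×B = (3120, -4410, -1280) N/C.
F = q(E + v×B) = (−3.2×10⁻¹⁹ C)·(3120, -4410, -1280) = (-1.00×10⁻¹⁵, 1.41×10⁻¹⁵, 4.08×10⁻¹⁶) N.
|F| = 1.78×10⁻¹⁵ N.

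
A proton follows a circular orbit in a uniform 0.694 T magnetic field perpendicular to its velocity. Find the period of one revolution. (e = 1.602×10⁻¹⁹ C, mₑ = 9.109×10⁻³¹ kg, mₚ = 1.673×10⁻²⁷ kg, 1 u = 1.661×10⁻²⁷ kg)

The cyclotron period depends only on m, q, B: T = 2πm/(|q|B).
T = 2π(1.673×10⁻²⁷)/((1.602×10⁻¹⁹)(0.694)) ≈ 9.45×10⁻⁸ s.

T ≈ 9.45×10⁻⁸ s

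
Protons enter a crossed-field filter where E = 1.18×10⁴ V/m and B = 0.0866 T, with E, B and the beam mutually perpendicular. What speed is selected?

v = 1.36×10⁵ m/s

For undeflected motion the electric and magnetic forces balance: qE = qvB.
v = E/B = 1.18×10⁴/0.0866 = 1.36×10⁵ m/s.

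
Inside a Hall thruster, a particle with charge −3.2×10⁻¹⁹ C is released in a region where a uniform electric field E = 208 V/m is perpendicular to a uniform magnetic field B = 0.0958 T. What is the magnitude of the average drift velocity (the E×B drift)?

v_d ≈ 2170 m/s

The E×B drift speed is v_d = E/B.
v_d = 208/0.0958 = 2170 m/s.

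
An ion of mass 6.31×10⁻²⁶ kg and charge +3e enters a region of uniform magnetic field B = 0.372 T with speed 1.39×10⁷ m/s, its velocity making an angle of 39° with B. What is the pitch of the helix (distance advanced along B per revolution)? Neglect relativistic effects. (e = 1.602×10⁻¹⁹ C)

p ≈ 24.0 m

v∥ = v cosθ = 1.39×10⁷·cos39° ≈ 1.080×10⁷ m/s.
T = 2πm/(|q|B) = 2π(6.31×10⁻²⁶)/((4.806×10⁻¹⁹)(0.372)) ≈ 2.218×10⁻⁶ s.
pitch = v∥ T = (1.080×10⁷)(2.218×10⁻⁶) ≈ 24.0 m.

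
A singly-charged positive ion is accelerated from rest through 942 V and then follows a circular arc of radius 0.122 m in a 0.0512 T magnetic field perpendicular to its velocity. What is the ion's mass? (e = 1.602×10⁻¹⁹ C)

Combine |q|V = ½mv² and r = mv/(|q|B): eliminate v to get m = qB²r²/(2V).
m = (1.602×10⁻¹⁹)(0.0512)²(0.122)²/(2·942) ≈ 3.32×10⁻²⁷ kg.

m ≈ 3.32×10⁻²⁷ kg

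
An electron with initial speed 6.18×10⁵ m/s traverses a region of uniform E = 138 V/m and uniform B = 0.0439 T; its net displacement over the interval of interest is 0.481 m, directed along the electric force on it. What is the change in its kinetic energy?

ΔKE ≈ 1.06×10⁻¹⁷ J

The magnetic force is always ⟂ v and does no work; only the electric force changes KE.
ΔKE = F_E · d = |q|E d = (1.602×10⁻¹⁹)(138)(0.481) ≈ 1.06×10⁻¹⁷ J.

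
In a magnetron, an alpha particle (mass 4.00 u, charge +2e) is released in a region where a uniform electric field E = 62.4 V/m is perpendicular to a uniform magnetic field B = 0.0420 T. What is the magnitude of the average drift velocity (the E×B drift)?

v_d ≈ 1490 m/s

The steady drift has the magnetic force balancing the electric force, so v_d = E/B.
v_d = 62.4/0.0420 = 1490 m/s.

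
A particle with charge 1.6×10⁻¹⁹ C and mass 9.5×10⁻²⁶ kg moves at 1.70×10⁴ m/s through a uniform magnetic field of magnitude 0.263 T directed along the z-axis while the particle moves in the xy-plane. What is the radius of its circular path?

r ≈ 0.0384 m

The magnetic force provides the centripetal force: |q|vB = mv²/r.
r = mv/(|q|B) = (9.5×10⁻²⁶)(1.70×10⁴)/((1.6×10⁻¹⁹)(0.263)) ≈ 0.0384 m.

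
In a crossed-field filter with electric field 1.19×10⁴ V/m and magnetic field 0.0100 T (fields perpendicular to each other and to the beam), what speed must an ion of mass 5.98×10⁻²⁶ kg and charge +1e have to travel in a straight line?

Straight-line motion ⇒ electric and magnetic forces cancel, so E = vB.
v = E/B = 1.19×10⁴/0.0100 = 1.19×10⁶ m/s.
The result is independent of the particle's charge and mass.

v = 1.19×10⁶ m/s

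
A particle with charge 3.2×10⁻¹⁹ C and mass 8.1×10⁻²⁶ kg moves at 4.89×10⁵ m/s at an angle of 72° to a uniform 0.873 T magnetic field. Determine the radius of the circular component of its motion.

r ≈ 0.135 m

v⊥ = v sinθ = 4.89×10⁵·sin72° ≈ 4.651×10⁵ m/s.
r = m v⊥/(|q|B) = (8.1×10⁻²⁶)(4.651×10⁵)/((3.2×10⁻¹⁹)(0.873)) ≈ 0.135 m.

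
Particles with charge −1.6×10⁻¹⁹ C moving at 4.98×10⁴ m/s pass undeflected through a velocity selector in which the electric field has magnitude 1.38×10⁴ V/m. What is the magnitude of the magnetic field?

B = 0.277 T

Balance of forces in the selector: qE = qvB ⇒ B = E/v.
B = 1.38×10⁴/4.98×10⁴ = 0.277 T.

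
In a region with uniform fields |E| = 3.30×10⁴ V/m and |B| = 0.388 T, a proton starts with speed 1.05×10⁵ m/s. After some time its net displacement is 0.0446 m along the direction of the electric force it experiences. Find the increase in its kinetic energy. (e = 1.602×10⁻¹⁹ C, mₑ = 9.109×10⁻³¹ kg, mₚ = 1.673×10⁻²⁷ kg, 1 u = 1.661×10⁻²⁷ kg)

The magnetic force is always ⟂ v and does no work; only the electric force changes KE.
ΔKE = F_E · d = |q|E d = (1.602×10⁻¹⁹)(3.30×10⁴)(0.0446) ≈ 2.36×10⁻¹⁶ J.

ΔKE ≈ 2.36×10⁻¹⁶ J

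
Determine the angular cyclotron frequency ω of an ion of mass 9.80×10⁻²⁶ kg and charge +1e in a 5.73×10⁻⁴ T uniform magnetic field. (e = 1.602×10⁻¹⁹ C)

ω ≈ 937 rad/s

ω = |q|B/m.
ω = (1.602×10⁻¹⁹)(5.73×10⁻⁴)/9.80×10⁻²⁶ ≈ 937 rad/s.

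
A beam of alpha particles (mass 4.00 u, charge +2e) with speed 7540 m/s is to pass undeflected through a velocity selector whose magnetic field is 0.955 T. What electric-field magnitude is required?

For straight-line motion qE = qvB, so E = vB.
E = 7540 × 0.955 = 7200 V/m.

E = 7200 V/m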